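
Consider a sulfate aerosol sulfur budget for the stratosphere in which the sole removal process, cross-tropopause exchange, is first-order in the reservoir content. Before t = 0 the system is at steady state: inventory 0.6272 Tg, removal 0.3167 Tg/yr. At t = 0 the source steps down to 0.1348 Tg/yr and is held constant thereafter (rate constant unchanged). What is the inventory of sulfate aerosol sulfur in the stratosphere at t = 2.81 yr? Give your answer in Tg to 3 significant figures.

Residence time τ = M₀/F₀ = 1.980 yr. The eventual steady state is M_∞ = M₀·(F₁/F₀) = 0.6272 × 0.1348/0.3167 = 0.26696 Tg.
The anomaly ΔM(t) = M(t) − M_∞ decays as ΔM₀·e^(−t/τ) with ΔM₀ = 0.6272 − 0.26696 = 0.3602 Tg.
At t = 2.81 yr, e^(−t/τ) = e^(−1.419) = 0.2420, so ΔM = 0.08717 Tg and M = 0.26696 + 0.08717 = 0.35413 Tg.

0.354 Tg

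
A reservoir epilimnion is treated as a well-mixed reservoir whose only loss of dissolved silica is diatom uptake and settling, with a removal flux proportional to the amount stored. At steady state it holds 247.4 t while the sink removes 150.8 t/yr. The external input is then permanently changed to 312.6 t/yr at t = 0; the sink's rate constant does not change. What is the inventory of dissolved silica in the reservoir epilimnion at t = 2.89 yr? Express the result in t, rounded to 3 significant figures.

Residence time τ = M₀/F₀ = 1.641 yr. The eventual steady state is M_∞ = M₀·(F₁/F₀) = 247.4 × 312.6/150.8 = 512.85 t.
The anomaly ΔM(t) = M(t) − M_∞ decays as ΔM₀·e^(−t/τ) with ΔM₀ = 247.4 − 512.85 = −265.4 t.
At t = 2.89 yr, e^(−t/τ) = e^(−1.762) = 0.1718, so ΔM = −45.60 t and M = 512.85 − 45.60 = 467.25 t.

467 t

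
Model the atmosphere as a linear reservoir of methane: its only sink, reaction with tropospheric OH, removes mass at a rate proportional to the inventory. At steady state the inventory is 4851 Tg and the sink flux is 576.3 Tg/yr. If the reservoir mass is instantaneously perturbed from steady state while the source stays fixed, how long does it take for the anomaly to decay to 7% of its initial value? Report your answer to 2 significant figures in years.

22 yr

For a linear reservoir the anomaly decays as exp(−t/τ) with τ = M/F = 4851/576.3 = 8.417 yr.
exp(−t/τ) = 0.07 ⇒ t = −τ ln(0.07) = 8.417 × 2.659 = 22.38 yr.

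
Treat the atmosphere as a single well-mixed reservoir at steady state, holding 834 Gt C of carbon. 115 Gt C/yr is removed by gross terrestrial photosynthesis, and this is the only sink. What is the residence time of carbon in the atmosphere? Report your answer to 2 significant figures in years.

τ = M / F = 834 / 115 = 7.252 yr.

7.3 yr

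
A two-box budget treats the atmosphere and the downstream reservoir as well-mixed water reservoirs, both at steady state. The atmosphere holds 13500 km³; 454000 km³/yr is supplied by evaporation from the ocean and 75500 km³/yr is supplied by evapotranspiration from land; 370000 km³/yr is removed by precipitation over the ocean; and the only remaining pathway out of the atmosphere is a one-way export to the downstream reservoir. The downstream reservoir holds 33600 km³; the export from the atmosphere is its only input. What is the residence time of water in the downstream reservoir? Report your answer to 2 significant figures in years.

Balance the atmosphere: ΣF_in = 454000 + 75500 = 529500 km³/yr.
Export to the downstream reservoir = ΣF_in − (370000) = 159500 km³/yr.
At steady state the output of the downstream reservoir equals its input, 159500 km³/yr.
τ = M / F = 33600 / 159500 = 0.2107 yr.

0.21 yr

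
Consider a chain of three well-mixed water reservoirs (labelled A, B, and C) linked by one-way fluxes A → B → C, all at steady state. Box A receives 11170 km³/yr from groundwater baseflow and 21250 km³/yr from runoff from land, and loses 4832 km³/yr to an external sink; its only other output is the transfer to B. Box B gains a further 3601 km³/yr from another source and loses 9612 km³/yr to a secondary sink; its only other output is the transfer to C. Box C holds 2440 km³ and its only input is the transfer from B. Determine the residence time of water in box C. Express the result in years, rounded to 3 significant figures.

Box A: F(A→B) = (11170 + 21250) − 4832 = 27588 km³/yr.
Box B: F(B→C) = (27588 + 3601) − 9612 = 21577 km³/yr.
Box C throughput = its input = 21577 km³/yr; τ = 2440 / 21577 = 0.1131 yr.

0.113 yr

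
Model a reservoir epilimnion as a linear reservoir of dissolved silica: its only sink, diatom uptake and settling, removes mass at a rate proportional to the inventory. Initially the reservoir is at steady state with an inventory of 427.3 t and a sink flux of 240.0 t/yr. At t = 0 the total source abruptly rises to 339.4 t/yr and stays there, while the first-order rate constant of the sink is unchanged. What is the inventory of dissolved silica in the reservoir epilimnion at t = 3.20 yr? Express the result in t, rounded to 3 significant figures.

The sink rate constant is k = F₀/M₀ = 240.0/427.3 = 0.5617 yr⁻¹.
Solving dM/dt = F₁ − kM with M(0) = M₀ gives M(t) = F₁/k + (M₀ − F₁/k)·e^(−kt).
F₁/k = 339.4/0.5617 = 604.27 t; kt = 0.5617 × 3.20 = 1.797, e^(−kt) = 0.1657.
M(3.20) = 604.27 + (427.3 − 604.27) × 0.1657 = 604.27 − 29.33 = 574.94 t.

575 t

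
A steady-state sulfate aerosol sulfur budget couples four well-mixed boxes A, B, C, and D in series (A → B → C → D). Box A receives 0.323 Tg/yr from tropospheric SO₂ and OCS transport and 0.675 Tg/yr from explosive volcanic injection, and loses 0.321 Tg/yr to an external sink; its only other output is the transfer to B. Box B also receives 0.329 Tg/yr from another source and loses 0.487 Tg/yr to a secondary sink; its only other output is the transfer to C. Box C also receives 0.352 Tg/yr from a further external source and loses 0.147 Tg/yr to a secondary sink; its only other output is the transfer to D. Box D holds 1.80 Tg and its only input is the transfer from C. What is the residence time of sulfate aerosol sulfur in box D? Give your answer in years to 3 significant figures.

Box A: F(A→B) = (0.323 + 0.675) − 0.321 = 0.67700 Tg/yr.
Box B: F(B→C) = (0.67700 + 0.329) − 0.487 = 0.51900 Tg/yr.
Box C: F(C→D) = (0.51900 + 0.352) − 0.147 = 0.72400 Tg/yr.
Box D throughput = its input = 0.72400 Tg/yr; τ = 1.80 / 0.72400 = 2.486 yr.

2.49 yr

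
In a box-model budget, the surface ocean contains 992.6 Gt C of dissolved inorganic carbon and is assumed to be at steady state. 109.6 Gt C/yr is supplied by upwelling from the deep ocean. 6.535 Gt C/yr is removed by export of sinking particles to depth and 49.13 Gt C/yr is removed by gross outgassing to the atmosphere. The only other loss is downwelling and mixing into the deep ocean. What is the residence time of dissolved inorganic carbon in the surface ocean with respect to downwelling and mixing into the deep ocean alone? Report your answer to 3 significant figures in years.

At steady state ΣF_in = ΣF_out.
ΣF_in = 109.60 Gt C/yr.
Downwelling and mixing into the deep ocean flux = ΣF_in − (6.535 + 49.13) = 109.60 − 55.67 = 53.93 Gt C/yr.
τ = M / F = 992.6 / 53.93 = 18.40 yr.

18.4 yr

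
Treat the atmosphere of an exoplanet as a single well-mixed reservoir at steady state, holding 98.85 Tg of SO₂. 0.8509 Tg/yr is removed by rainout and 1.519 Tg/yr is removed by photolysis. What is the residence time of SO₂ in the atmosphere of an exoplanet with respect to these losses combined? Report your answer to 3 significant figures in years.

41.7 yr

Total removal = 0.8509 + 1.519 = 2.3699 Tg/yr.
τ = M / ΣF_out = 98.85 / 2.3699 = 41.71 yr.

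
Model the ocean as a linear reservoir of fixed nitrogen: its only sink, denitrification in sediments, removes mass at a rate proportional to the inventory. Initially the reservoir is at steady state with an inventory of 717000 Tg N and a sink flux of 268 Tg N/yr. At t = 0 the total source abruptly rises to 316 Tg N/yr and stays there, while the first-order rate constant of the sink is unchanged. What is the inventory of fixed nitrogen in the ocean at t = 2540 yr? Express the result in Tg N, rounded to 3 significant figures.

τ = M₀/F₀ = 717000/268 = 2675 yr; rate constant k = 1/τ.
New steady state M_∞ = F₁/k = F₁·τ = 316 × 2675 = 845420 Tg N.
M(t) = M_∞ + (M₀ − M_∞)·e^(−t/τ); t/τ = 2540/2675 = 0.9494, so e^(−t/τ) = 0.3870.
M(t) = 845420 − 128400 × 0.3870 = 795720 Tg N.

796000 Tg N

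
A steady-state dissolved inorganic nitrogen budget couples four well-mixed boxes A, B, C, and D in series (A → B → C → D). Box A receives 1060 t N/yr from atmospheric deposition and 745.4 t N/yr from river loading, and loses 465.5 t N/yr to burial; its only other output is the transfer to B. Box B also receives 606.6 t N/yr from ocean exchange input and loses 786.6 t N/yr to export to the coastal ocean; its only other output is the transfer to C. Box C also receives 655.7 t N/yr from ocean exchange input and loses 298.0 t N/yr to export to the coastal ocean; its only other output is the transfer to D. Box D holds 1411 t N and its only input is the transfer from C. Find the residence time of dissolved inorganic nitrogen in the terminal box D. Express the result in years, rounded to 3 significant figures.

Box A: F(A→B) = (1060 + 745.4) − 465.5 = 1339.9 t N/yr.
Box B: F(B→C) = (1339.9 + 606.6) − 786.6 = 1159.9 t N/yr.
Box C: F(C→D) = (1159.9 + 655.7) − 298.0 = 1517.6 t N/yr.
Box D throughput = its input = 1517.6 t N/yr; τ = 1411 / 1517.6 = 0.9298 yr.

0.930 yr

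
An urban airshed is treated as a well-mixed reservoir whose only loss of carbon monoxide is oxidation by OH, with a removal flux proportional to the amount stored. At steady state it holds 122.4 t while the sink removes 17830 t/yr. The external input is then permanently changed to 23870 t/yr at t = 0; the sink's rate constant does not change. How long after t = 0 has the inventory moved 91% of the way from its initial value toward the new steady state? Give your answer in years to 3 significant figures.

τ = M₀/F₀ = 122.4/17830 = 0.006865 yr.
The remaining gap fraction is e^(−t/τ); 91% covered ⇒ e^(−t/τ) = 0.0900.
t = −τ ln(0.0900) = 0.006865 × 2.408 = 0.01653 yr.

0.0165 yr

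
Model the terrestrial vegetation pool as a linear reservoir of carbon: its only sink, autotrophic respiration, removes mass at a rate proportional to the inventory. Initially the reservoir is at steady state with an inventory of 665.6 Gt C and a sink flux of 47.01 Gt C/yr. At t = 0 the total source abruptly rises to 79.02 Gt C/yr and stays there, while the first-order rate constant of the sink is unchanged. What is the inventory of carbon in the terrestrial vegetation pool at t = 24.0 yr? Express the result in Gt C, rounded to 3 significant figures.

1040 Gt C

Residence time τ = M₀/F₀ = 14.16 yr. The eventual steady state is M_∞ = M₀·(F₁/F₀) = 665.6 × 79.02/47.01 = 1118.8 Gt C.
The anomaly ΔM(t) = M(t) − M_∞ decays as ΔM₀·e^(−t/τ) with ΔM₀ = 665.6 − 1118.8 = −453.2 Gt C.
At t = 24.0 yr, e^(−t/τ) = e^(−1.695) = 0.1836, so ΔM = −83.20 Gt C and M = 1118.8 − 83.20 = 1035.6 Gt C.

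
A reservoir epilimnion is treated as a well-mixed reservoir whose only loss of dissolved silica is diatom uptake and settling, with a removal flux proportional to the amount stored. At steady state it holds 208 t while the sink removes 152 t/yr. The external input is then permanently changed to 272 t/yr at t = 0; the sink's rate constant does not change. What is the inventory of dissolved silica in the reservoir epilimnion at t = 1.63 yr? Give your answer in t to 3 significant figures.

322 t

τ = M₀/F₀ = 208/152 = 1.368 yr; rate constant k = 1/τ.
New steady state M_∞ = F₁/k = F₁·τ = 272 × 1.368 = 372.21 t.
M(t) = M_∞ + (M₀ − M_∞)·e^(−t/τ); t/τ = 1.63/1.368 = 1.191, so e^(−t/τ) = 0.3039.
M(t) = 372.21 − 164.2 × 0.3039 = 322.31 t.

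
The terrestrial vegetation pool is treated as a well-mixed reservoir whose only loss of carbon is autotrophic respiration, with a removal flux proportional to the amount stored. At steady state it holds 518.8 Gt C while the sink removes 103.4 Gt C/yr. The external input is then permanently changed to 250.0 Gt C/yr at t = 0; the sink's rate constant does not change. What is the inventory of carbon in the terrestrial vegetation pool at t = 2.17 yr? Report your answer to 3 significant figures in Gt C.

τ = M₀/F₀ = 518.8/103.4 = 5.017 yr; rate constant k = 1/τ.
New steady state M_∞ = F₁/k = F₁·τ = 250.0 × 5.017 = 1254.4 Gt C.
M(t) = M_∞ + (M₀ − M_∞)·e^(−t/τ); t/τ = 2.17/5.017 = 0.4325, so e^(−t/τ) = 0.6489.
M(t) = 1254.4 − 735.6 × 0.6489 = 777.06 Gt C.

777 Gt C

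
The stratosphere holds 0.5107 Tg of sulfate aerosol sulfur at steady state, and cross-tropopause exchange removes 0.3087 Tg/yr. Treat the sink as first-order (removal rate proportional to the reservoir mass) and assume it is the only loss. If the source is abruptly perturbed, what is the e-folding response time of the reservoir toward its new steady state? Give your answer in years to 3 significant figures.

1.65 yr

For a linear reservoir the response time equals the residence time τ = M/F.
τ = 0.5107 / 0.3087 = 1.654 yr.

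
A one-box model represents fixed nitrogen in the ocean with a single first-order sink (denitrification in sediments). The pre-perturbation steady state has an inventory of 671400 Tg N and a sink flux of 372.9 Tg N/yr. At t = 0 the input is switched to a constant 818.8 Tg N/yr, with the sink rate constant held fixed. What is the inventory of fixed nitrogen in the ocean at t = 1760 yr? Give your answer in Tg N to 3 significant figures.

The sink rate constant is k = F₀/M₀ = 372.9/671400 = 0.0005554 yr⁻¹.
Solving dM/dt = F₁ − kM with M(0) = M₀ gives M(t) = F₁/k + (M₀ − F₁/k)·e^(−kt).
F₁/k = 818.8/0.0005554 = 1.4742×10^6 Tg N; kt = 0.0005554 × 1760 = 0.9775, e^(−kt) = 0.3762.
M(1760) = 1.4742×10^6 + (671400 − 1.4742×10^6) × 0.3762 = 1.4742×10^6 − 302100 = 1.1722×10^6 Tg N.

1.17×10^6 Tg N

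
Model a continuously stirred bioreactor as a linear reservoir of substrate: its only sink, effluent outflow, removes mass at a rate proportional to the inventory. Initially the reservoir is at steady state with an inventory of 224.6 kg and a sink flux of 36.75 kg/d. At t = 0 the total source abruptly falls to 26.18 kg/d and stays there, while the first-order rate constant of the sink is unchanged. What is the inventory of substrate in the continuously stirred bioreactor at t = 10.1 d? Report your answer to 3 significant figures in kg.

τ = M₀/F₀ = 224.6/36.75 = 6.112 d; rate constant k = 1/τ.
New steady state M_∞ = F₁/k = F₁·τ = 26.18 × 6.112 = 160.00 kg.
M(t) = M_∞ + (M₀ − M_∞)·e^(−t/τ); t/τ = 10.1/6.112 = 1.653, so e^(−t/τ) = 0.1916.
M(t) = 160.00 + 64.60 × 0.1916 = 172.37 kg.

172 kg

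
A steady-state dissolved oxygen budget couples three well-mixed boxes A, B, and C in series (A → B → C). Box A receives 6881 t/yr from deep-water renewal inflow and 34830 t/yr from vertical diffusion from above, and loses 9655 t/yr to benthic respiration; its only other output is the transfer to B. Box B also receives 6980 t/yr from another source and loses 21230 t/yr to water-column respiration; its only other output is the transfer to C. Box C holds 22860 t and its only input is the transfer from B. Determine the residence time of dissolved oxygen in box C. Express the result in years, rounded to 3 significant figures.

Box A: F(A→B) = (6881 + 34830) − 9655 = 32056 t/yr.
Box B: F(B→C) = (32056 + 6980) − 21230 = 17806 t/yr.
Box C throughput = its input = 17806 t/yr; τ = 22860 / 17806 = 1.284 yr.

1.28 yr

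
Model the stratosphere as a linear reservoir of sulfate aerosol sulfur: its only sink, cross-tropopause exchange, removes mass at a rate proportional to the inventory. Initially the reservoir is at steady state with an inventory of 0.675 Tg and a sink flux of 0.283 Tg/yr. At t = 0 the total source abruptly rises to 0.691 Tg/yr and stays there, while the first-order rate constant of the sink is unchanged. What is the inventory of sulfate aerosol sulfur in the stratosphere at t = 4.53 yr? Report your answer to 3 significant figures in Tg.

1.50 Tg

The sink rate constant is k = F₀/M₀ = 0.283/0.675 = 0.4193 yr⁻¹.
Solving dM/dt = F₁ − kM with M(0) = M₀ gives M(t) = F₁/k + (M₀ − F₁/k)·e^(−kt).
F₁/k = 0.691/0.4193 = 1.6481 Tg; kt = 0.4193 × 4.53 = 1.899, e^(−kt) = 0.1497.
M(4.53) = 1.6481 + (0.675 − 1.6481) × 0.1497 = 1.6481 − 0.1457 = 1.5025 Tg.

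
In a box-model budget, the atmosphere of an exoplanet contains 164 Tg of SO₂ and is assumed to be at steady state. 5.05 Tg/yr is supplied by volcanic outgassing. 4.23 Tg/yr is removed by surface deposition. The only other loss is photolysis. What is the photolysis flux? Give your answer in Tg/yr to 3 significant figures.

0.820 Tg/yr

At steady state ΣF_in = ΣF_out.
ΣF_in = 5.0500 Tg/yr.
Photolysis flux = ΣF_in − (4.23) = 5.0500 − 4.230 = 0.8200 Tg/yr.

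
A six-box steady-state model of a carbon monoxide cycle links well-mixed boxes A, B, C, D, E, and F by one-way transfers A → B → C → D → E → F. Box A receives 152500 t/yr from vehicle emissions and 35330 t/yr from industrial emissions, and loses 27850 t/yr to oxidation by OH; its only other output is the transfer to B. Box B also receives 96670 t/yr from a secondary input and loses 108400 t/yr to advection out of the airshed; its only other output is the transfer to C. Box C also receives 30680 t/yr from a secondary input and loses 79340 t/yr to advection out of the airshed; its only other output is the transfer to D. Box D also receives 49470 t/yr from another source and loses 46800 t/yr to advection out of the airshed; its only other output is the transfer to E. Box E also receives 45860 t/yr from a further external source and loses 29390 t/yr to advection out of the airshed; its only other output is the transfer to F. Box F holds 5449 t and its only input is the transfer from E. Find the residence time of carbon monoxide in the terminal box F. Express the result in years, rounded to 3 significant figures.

Box A: F(A→B) = (152500 + 35330) − 27850 = 159980 t/yr.
Box B: F(B→C) = (159980 + 96670) − 108400 = 148250 t/yr.
Box C: F(C→D) = (148250 + 30680) − 79340 = 99590 t/yr.
Box D: F(D→E) = (99590 + 49470) − 46800 = 102260 t/yr.
Box E: F(E→F) = (102260 + 45860) − 29390 = 118730 t/yr.
Box F throughput = its input = 118730 t/yr; τ = 5449 / 118730 = 0.04589 yr.

0.0459 yr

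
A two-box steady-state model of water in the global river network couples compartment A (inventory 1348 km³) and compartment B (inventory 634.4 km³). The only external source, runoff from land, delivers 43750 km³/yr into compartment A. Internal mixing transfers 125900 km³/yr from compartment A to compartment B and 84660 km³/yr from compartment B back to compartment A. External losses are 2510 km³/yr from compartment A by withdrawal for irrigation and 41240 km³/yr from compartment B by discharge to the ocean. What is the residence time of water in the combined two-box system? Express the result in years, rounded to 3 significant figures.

0.0453 yr

For the system as a whole, the A↔B exchange is internal and contributes nothing to the throughput; only the external sinks remove mass.
M_total = 1348 + 634.4 = 1982.4 km³.
ΣF_external_out = 2510 + 41240 = 43750 km³/yr.
τ = M_total / ΣF_ext = 1982.4 / 43750 = 0.04531 yr.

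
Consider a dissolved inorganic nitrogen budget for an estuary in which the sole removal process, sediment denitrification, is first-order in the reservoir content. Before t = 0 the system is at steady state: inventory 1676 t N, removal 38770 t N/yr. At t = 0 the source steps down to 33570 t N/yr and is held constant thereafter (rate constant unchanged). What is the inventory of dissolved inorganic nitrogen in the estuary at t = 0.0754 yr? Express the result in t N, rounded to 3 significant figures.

The sink rate constant is k = F₀/M₀ = 38770/1676 = 23.13 yr⁻¹.
Solving dM/dt = F₁ − kM with M(0) = M₀ gives M(t) = F₁/k + (M₀ − F₁/k)·e^(−kt).
F₁/k = 33570/23.13 = 1451.2 t N; kt = 23.13 × 0.0754 = 1.744, e^(−kt) = 0.1748.
M(0.0754) = 1451.2 + (1676 − 1451.2) × 0.1748 = 1451.2 + 39.29 = 1490.5 t N.

1490 t N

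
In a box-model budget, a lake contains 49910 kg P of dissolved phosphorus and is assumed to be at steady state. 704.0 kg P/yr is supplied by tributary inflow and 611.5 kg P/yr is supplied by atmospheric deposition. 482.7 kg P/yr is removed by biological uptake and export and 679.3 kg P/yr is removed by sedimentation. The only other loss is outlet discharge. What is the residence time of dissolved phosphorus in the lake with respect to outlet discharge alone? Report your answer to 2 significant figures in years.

At steady state ΣF_in = ΣF_out.
ΣF_in = 704.0 + 611.5 = 1315.5 kg P/yr.
Outlet discharge flux = ΣF_in − (482.7 + 679.3) = 1315.5 − 1162 = 153.5 kg P/yr.
τ = M / F = 49910 / 153.5 = 325.1 yr.

330 yr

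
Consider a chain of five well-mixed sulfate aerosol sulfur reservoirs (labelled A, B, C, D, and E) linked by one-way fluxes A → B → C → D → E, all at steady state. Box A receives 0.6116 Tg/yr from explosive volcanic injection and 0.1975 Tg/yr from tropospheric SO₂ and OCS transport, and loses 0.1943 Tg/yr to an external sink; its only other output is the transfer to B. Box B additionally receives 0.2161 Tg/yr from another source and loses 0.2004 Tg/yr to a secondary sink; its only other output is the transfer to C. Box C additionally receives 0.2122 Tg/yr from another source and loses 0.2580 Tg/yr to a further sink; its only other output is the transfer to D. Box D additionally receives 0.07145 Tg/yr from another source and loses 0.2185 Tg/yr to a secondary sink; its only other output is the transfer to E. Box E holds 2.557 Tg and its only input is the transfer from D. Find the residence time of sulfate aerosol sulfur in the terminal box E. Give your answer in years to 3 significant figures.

Box A: F(A→B) = (0.6116 + 0.1975) − 0.1943 = 0.61480 Tg/yr.
Box B: F(B→C) = (0.61480 + 0.2161) − 0.2004 = 0.63050 Tg/yr.
Box C: F(C→D) = (0.63050 + 0.2122) − 0.2580 = 0.58470 Tg/yr.
Box D: F(D→E) = (0.58470 + 0.07145) − 0.2185 = 0.43765 Tg/yr.
Box E throughput = its input = 0.43765 Tg/yr; τ = 2.557 / 0.43765 = 5.843 yr.

5.84 yr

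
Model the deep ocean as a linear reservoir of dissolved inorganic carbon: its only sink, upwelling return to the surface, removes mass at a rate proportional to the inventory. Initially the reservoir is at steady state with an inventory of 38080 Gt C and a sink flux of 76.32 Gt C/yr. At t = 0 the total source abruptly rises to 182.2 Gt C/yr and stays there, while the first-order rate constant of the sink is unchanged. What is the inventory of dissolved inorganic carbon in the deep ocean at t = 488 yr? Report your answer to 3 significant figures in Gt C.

71000 Gt C

The sink rate constant is k = F₀/M₀ = 76.32/38080 = 0.002004 yr⁻¹.
Solving dM/dt = F₁ − kM with M(0) = M₀ gives M(t) = F₁/k + (M₀ − F₁/k)·e^(−kt).
F₁/k = 182.2/0.002004 = 90909 Gt C; kt = 0.002004 × 488 = 0.9781, e^(−kt) = 0.3760.
M(488) = 90909 + (38080 − 90909) × 0.3760 = 90909 − 19870 = 71043 Gt C.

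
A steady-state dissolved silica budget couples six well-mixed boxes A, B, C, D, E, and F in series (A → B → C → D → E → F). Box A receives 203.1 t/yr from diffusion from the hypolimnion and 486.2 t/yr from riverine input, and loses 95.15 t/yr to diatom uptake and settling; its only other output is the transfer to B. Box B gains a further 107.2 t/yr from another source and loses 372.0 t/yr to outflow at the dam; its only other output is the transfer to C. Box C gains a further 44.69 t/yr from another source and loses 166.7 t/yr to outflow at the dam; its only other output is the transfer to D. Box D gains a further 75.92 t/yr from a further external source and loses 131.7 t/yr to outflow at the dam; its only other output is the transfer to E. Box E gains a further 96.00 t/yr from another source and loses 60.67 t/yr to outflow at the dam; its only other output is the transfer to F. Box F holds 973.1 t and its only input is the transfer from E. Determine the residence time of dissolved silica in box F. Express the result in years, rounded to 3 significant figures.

5.21 yr

Box A: F(A→B) = (203.1 + 486.2) − 95.15 = 594.15 t/yr.
Box B: F(B→C) = (594.15 + 107.2) − 372.0 = 329.35 t/yr.
Box C: F(C→D) = (329.35 + 44.69) − 166.7 = 207.34 t/yr.
Box D: F(D→E) = (207.34 + 75.92) − 131.7 = 151.56 t/yr.
Box E: F(E→F) = (151.56 + 96.00) − 60.67 = 186.89 t/yr.
Box F throughput = its input = 186.89 t/yr; τ = 973.1 / 186.89 = 5.207 yr.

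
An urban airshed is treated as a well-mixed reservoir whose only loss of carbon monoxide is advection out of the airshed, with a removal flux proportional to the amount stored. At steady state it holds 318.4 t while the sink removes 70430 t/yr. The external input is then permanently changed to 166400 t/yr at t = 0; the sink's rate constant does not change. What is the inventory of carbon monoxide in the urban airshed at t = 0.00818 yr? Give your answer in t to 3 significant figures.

681 t

Residence time τ = M₀/F₀ = 0.004521 yr. The eventual steady state is M_∞ = M₀·(F₁/F₀) = 318.4 × 166400/70430 = 752.26 t.
The anomaly ΔM(t) = M(t) − M_∞ decays as ΔM₀·e^(−t/τ) with ΔM₀ = 318.4 − 752.26 = −433.9 t.
At t = 0.00818 yr, e^(−t/τ) = e^(−1.809) = 0.1638, so ΔM = −71.04 t and M = 752.26 − 71.04 = 681.22 t.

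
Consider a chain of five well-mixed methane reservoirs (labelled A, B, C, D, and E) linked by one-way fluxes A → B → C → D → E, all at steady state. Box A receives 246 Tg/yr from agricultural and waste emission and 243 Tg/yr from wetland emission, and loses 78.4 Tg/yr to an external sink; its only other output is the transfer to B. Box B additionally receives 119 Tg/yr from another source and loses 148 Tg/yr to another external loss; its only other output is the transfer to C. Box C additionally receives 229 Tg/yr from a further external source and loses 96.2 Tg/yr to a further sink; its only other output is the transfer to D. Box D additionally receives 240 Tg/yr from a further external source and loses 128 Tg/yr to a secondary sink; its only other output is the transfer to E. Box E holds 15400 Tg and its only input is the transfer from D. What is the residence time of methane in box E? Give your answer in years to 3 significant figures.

Box A: F(A→B) = (246 + 243) − 78.4 = 410.60 Tg/yr.
Box B: F(B→C) = (410.60 + 119) − 148 = 381.60 Tg/yr.
Box C: F(C→D) = (381.60 + 229) − 96.2 = 514.40 Tg/yr.
Box D: F(D→E) = (514.40 + 240) − 128 = 626.40 Tg/yr.
Box E throughput = its input = 626.40 Tg/yr; τ = 15400 / 626.40 = 24.58 yr.

24.6 yr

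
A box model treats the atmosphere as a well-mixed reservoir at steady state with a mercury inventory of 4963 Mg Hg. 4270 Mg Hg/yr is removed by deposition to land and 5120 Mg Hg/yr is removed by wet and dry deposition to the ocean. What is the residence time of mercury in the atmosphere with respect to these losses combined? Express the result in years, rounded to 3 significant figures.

Total removal = 4270 + 5120 = 9390.0 Mg Hg/yr.
τ = M / ΣF_out = 4963 / 9390.0 = 0.5285 yr.

0.529 yr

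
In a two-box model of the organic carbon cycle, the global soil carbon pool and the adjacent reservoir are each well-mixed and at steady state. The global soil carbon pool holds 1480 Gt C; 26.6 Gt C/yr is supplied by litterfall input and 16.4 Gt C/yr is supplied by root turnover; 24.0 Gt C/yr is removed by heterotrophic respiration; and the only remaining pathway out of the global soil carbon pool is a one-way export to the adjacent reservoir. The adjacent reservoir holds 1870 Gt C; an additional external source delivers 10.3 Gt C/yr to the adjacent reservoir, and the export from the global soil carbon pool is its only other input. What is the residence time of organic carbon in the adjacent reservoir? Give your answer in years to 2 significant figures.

64 yr

Balance the global soil carbon pool: ΣF_in = 26.6 + 16.4 = 43.000 Gt C/yr.
Export to the adjacent reservoir = ΣF_in − (24.0) = 19.000 Gt C/yr.
Total input to the adjacent reservoir = 19.000 + 10.3 = 29.300 Gt C/yr; at steady state this equals its total output.
τ = M / F = 1870 / 29.300 = 63.82 yr.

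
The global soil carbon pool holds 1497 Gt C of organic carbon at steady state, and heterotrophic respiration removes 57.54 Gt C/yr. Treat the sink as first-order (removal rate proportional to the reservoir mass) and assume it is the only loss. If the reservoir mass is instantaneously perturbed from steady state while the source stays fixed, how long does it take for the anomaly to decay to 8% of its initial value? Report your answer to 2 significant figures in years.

66 yr

For a linear reservoir the anomaly decays as exp(−t/τ) with τ = M/F = 1497/57.54 = 26.02 yr.
exp(−t/τ) = 0.08 ⇒ t = −τ ln(0.08) = 26.02 × 2.526 = 65.71 yr.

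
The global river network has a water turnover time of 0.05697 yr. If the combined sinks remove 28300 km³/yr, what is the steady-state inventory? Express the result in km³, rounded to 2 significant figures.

1600 km³

τ = M/F ⇒ M = τ × F = 0.05697 × 28300 = 1612 km³.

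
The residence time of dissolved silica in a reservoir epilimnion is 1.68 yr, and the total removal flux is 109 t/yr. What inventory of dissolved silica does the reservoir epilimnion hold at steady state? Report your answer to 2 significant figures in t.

180 t

τ = M/F ⇒ M = τ × F = 1.68 × 109 = 183.1 t.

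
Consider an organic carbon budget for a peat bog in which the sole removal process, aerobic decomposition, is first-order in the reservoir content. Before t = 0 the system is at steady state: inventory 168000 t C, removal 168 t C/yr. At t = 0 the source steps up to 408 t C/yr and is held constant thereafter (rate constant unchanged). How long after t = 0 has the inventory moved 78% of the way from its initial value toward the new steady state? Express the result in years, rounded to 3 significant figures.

1510 yr

τ = M₀/F₀ = 168000/168 = 1000 yr.
The remaining gap fraction is e^(−t/τ); 78% covered ⇒ e^(−t/τ) = 0.220.
t = −τ ln(0.220) = 1000 × 1.514 = 1514 yr.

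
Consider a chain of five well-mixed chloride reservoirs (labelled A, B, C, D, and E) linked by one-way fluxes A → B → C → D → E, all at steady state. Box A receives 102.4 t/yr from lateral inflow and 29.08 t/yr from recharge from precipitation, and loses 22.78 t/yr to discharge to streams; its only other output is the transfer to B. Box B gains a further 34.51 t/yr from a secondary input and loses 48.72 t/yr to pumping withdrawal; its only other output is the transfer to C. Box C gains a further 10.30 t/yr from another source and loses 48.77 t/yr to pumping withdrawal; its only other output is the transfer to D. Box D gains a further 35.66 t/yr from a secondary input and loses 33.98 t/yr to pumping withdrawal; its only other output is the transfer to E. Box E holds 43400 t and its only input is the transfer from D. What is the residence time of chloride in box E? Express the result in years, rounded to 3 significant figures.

752 yr

Box A: F(A→B) = (102.4 + 29.08) − 22.78 = 108.70 t/yr.
Box B: F(B→C) = (108.70 + 34.51) − 48.72 = 94.490 t/yr.
Box C: F(C→D) = (94.490 + 10.30) − 48.77 = 56.020 t/yr.
Box D: F(D→E) = (56.020 + 35.66) − 33.98 = 57.700 t/yr.
Box E throughput = its input = 57.700 t/yr; τ = 43400 / 57.700 = 752.2 yr.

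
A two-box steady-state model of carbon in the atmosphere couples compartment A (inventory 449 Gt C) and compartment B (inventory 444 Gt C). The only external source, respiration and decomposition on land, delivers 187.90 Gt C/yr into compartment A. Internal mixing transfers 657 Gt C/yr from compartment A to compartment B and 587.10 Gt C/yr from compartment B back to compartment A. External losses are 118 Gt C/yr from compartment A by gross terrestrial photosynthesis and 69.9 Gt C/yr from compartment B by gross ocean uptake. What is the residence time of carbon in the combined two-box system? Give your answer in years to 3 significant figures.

Treat the two boxes together as one reservoir: the mixing fluxes between them are internal recycling, so τ = ΣM / Σ(external losses).
M_total = 449 + 444 = 893.00 Gt C.
ΣF_external_out = 118 + 69.9 = 187.90 Gt C/yr.
τ = M_total / ΣF_ext = 893.00 / 187.90 = 4.753 yr.

4.75 yr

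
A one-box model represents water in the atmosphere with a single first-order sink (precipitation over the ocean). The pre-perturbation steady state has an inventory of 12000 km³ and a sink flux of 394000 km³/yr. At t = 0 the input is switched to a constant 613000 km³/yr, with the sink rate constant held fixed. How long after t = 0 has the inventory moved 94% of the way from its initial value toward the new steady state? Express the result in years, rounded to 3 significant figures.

0.0857 yr

τ = M₀/F₀ = 12000/394000 = 0.03046 yr.
The remaining gap fraction is e^(−t/τ); 94% covered ⇒ e^(−t/τ) = 0.0600.
t = −τ ln(0.0600) = 0.03046 × 2.813 = 0.08569 yr.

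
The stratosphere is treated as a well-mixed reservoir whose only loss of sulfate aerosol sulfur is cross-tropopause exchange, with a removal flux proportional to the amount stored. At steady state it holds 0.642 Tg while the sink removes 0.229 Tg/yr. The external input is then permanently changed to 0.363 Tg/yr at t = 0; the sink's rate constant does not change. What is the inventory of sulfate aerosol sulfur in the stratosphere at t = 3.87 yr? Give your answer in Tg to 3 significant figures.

τ = M₀/F₀ = 0.642/0.229 = 2.803 yr; rate constant k = 1/τ.
New steady state M_∞ = F₁/k = F₁·τ = 0.363 × 2.803 = 1.0177 Tg.
M(t) = M_∞ + (M₀ − M_∞)·e^(−t/τ); t/τ = 3.87/2.803 = 1.380, so e^(−t/τ) = 0.2515.
M(t) = 1.0177 − 0.3757 × 0.2515 = 0.92320 Tg.

0.923 Tg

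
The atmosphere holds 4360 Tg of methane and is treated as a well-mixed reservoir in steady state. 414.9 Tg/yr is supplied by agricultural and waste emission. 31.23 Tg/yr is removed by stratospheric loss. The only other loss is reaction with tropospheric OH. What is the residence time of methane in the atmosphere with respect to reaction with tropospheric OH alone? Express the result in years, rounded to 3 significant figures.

At steady state ΣF_in = ΣF_out.
ΣF_in = 414.90 Tg/yr.
Reaction with tropospheric OH flux = ΣF_in − (31.23) = 414.90 − 31.23 = 383.7 Tg/yr.
τ = M / F = 4360 / 383.7 = 11.36 yr.

11.4 yr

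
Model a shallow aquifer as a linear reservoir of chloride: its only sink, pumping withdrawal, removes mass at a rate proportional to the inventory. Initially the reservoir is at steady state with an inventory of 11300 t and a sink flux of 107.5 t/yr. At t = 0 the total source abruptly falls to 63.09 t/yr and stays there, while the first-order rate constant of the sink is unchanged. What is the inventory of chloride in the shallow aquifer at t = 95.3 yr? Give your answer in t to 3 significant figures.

8520 t

τ = M₀/F₀ = 11300/107.5 = 105.1 yr; rate constant k = 1/τ.
New steady state M_∞ = F₁/k = F₁·τ = 63.09 × 105.1 = 6631.8 t.
M(t) = M_∞ + (M₀ − M_∞)·e^(−t/τ); t/τ = 95.3/105.1 = 0.9066, so e^(−t/τ) = 0.4039.
M(t) = 6631.8 + 4668 × 0.4039 = 8517.2 t.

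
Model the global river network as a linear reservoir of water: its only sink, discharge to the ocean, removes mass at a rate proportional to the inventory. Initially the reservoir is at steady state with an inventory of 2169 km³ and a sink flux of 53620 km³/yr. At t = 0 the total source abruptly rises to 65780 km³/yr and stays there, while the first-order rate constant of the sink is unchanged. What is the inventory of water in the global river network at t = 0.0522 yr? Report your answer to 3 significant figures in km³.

2530 km³

τ = M₀/F₀ = 2169/53620 = 0.04045 yr; rate constant k = 1/τ.
New steady state M_∞ = F₁/k = F₁·τ = 65780 × 0.04045 = 2660.9 km³.
M(t) = M_∞ + (M₀ − M_∞)·e^(−t/τ); t/τ = 0.0522/0.04045 = 1.290, so e^(−t/τ) = 0.2751.
M(t) = 2660.9 − 491.9 × 0.2751 = 2525.5 km³.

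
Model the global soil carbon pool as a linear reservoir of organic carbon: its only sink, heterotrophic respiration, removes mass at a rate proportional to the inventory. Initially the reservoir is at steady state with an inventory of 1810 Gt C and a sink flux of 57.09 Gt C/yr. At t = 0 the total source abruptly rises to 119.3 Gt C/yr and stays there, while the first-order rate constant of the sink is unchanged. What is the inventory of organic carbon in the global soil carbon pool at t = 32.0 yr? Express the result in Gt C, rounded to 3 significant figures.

The sink rate constant is k = F₀/M₀ = 57.09/1810 = 0.03154 yr⁻¹.
Solving dM/dt = F₁ − kM with M(0) = M₀ gives M(t) = F₁/k + (M₀ − F₁/k)·e^(−kt).
F₁/k = 119.3/0.03154 = 3782.3 Gt C; kt = 0.03154 × 32.0 = 1.009, e^(−kt) = 0.3645.
M(32.0) = 3782.3 + (1810 − 3782.3) × 0.3645 = 3782.3 − 718.8 = 3063.5 Gt C.

3060 Gt C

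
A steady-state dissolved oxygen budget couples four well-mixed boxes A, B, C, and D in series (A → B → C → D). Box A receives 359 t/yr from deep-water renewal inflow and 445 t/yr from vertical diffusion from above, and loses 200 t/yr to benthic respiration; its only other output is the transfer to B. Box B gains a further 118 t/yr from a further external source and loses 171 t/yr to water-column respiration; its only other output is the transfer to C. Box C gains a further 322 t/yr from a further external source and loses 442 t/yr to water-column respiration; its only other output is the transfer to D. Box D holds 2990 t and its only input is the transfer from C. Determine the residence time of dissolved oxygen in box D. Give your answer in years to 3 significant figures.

Box A: F(A→B) = (359 + 445) − 200 = 604.00 t/yr.
Box B: F(B→C) = (604.00 + 118) − 171 = 551.00 t/yr.
Box C: F(C→D) = (551.00 + 322) − 442 = 431.00 t/yr.
Box D throughput = its input = 431.00 t/yr; τ = 2990 / 431.00 = 6.937 yr.

6.94 yr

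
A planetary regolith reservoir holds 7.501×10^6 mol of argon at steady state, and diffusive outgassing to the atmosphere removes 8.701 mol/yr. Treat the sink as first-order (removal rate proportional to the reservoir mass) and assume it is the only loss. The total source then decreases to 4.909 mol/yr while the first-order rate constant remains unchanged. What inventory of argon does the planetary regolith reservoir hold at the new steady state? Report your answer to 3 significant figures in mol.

4.23×10^6 mol

Rate constant k = F/M = 8.701 / 7.501×10^6 = 1.160×10^-6 yr⁻¹.
At the new steady state, source = k·M_new ⇒ M_new = 4.909 / 1.160×10^-6 = 4.232×10^6 mol.
(Equivalently M_new = M × F_new/F_old = 7.501×10^6 × 4.909/8.701.)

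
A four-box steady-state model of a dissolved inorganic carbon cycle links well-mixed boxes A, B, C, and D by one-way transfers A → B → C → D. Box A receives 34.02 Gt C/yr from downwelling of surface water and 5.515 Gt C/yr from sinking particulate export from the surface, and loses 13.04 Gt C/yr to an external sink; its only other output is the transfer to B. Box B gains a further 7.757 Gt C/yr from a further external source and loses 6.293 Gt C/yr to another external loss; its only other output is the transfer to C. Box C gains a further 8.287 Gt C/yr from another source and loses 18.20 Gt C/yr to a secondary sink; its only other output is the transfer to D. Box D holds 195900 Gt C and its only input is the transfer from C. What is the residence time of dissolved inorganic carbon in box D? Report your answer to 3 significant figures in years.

10900 yr

Box A: F(A→B) = (34.02 + 5.515) − 13.04 = 26.495 Gt C/yr.
Box B: F(B→C) = (26.495 + 7.757) − 6.293 = 27.959 Gt C/yr.
Box C: F(C→D) = (27.959 + 8.287) − 18.20 = 18.046 Gt C/yr.
Box D throughput = its input = 18.046 Gt C/yr; τ = 195900 / 18.046 = 10860 yr.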